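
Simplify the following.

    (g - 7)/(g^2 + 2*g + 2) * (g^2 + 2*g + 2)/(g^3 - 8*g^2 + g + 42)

Factor: g^3 - 8*g^2 + g + 42 = (g - 7)*(g + 2)*(g - 3)
Cancel the common factors (g^2 + 2*g + 2), (g - 7).

1/(g^2 - g - 6)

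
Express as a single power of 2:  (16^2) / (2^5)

2^3

16^2 = 2^8; 2^5 = 2^5
Combine exponents: 2^3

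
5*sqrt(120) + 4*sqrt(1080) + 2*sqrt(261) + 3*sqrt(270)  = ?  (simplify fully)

5*sqrt(120) = 10*sqrt(30); 4*sqrt(1080) = 24*sqrt(30); 2*sqrt(261) = 6*sqrt(29); 3*sqrt(270) = 9*sqrt(30)

6*sqrt(29) + 43*sqrt(30)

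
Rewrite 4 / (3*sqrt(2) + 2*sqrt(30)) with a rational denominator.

(-6*sqrt(2) + 4*sqrt(30))/51

Multiply numerator and denominator by -3*sqrt(2) + 2*sqrt(30).
Denominator becomes 102; numerator becomes -12*sqrt(2) + 8*sqrt(30).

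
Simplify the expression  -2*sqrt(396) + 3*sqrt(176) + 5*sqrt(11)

2*sqrt(396) = 12*sqrt(11); 3*sqrt(176) = 12*sqrt(11); 5*sqrt(11) = 5*sqrt(11)
Combine: (-12 + 12 + 5)·sqrt(11) = 5*sqrt(11)

5*sqrt(11)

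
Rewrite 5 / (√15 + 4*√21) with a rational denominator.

Multiply numerator and denominator by -√15 + 4*√21.
Denominator becomes 321; numerator becomes -5*√15 + 20*√21.

(-5*√15 + 20*√21)/321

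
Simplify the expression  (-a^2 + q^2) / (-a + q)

-a^2 + q^2 factors as (-a + q)*(a + q).

a + q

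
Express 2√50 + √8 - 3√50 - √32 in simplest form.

2√50 = 10*√2; √8 = 2*√2; 3√50 = 15*√2; √32 = 4*√2
Combine: (10 + 2 - 15 - 4)·√2 = -7*√2

-7*√2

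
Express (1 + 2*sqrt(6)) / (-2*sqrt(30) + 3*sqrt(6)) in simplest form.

(-24*sqrt(5) - 36 - 2*sqrt(30) - 3*sqrt(6))/66

Multiply numerator and denominator by 3*sqrt(6) + 2*sqrt(30).
Denominator becomes -66; numerator becomes 3*sqrt(6) + 2*sqrt(30) + 36 + 24*sqrt(5).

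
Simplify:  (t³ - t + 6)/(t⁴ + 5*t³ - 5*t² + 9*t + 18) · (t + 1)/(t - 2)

Factor: t³ - t + 6 = (t + 2)·(t² - 2*t + 3);  t⁴ + 5*t³ - 5*t² + 9*t + 18 = (t² - 2*t + 3)·(t + 6)·(t + 1)
Cancel the common factors (t² - 2*t + 3), (t + 1).

(t + 2)/(t² + 4*t - 12)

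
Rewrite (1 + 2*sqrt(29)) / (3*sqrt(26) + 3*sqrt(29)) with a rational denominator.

(-2*sqrt(754) - sqrt(26) + sqrt(29) + 58)/9

Multiply numerator and denominator by -3*sqrt(26) + 3*sqrt(29).
Denominator becomes 27; numerator becomes -6*sqrt(754) - 3*sqrt(26) + 3*sqrt(29) + 174.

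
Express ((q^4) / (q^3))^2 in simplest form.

q^2

Inside the bracket: q^1
Raise to the power 2: q^2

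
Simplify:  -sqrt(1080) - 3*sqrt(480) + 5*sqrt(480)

sqrt(1080) = 6*sqrt(30); 3*sqrt(480) = 12*sqrt(30); 5*sqrt(480) = 20*sqrt(30)
Combine: (-6 - 12 + 20)·sqrt(30) = 2*sqrt(30)

2*sqrt(30)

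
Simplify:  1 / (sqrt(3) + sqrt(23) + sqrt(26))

Group as (sqrt(3) + sqrt(26)) + sqrt(23); multiply by (sqrt(3) + sqrt(26)) - sqrt(23), then rationalise the remaining surd.

(-sqrt(1794) + 3*sqrt(23) + 23*sqrt(3))/138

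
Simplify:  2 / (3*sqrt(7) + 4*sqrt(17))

(-6*sqrt(7) + 8*sqrt(17))/209

Multiply numerator and denominator by -4*sqrt(17) + 3*sqrt(7).
Denominator becomes -209; numerator becomes -8*sqrt(17) + 6*sqrt(7).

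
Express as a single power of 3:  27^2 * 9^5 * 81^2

3^24

27^2 = 3^6; 9^5 = 3^10; 81^2 = 3^8
Combine exponents: 3^24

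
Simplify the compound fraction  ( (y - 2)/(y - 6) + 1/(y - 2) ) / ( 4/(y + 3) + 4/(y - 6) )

(y³ - 11*y - 6)/(8*y² - 28*y + 24)

Numerator: (y - 2)/(y - 6) + 1/(y - 2) = (y² - 3*y - 2)/(y² - 8*y + 12)
Denominator: 4/(y + 3) + 4/(y - 6) = (8*y - 12)/(y² - 3*y - 18)
Divide: ((y² - 3*y - 2)/(y² - 8*y + 12)) · ((y² - 3*y - 18)/(8*y - 12)) = (y³ - 11*y - 6)/(8*y² - 28*y + 24)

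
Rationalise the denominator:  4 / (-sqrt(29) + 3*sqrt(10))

(4*sqrt(29) + 12*sqrt(10))/61

Multiply numerator and denominator by sqrt(29) + 3*sqrt(10).
Denominator becomes 61; numerator becomes 4*sqrt(29) + 12*sqrt(10).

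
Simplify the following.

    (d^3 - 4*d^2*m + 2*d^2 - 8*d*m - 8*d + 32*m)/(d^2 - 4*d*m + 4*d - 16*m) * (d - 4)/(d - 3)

(d^2 - 6*d + 8)/(d - 3)

Factor: d^3 - 4*d^2*m + 2*d^2 - 8*d*m - 8*d + 32*m = (d - 4*m)*(d + 4)*(d - 2);  d^2 - 4*d*m + 4*d - 16*m = (d - 4*m)*(d + 4)
Cancel the common factors (d + 4), (d - 4*m).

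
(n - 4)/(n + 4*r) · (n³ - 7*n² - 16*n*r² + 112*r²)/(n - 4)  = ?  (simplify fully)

n² - 4*n*r - 7*n + 28*r

Factor: n³ - 7*n² - 16*n*r² + 112*r² = (n + 4*r)·(n - 4*r)·(n - 7)
Cancel the common factors (n + 4*r), (n - 4).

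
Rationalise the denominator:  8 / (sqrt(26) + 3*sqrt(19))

(-8*sqrt(26) + 24*sqrt(19))/145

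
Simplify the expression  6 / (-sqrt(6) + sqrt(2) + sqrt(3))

Group as (sqrt(2) + sqrt(3)) - sqrt(6); multiply by (sqrt(2) + sqrt(3)) + sqrt(6), then rationalise the remaining surd.

(6*sqrt(6) + 30*sqrt(3) + 42*sqrt(2) + 72)/23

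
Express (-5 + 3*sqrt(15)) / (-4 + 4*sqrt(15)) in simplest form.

(-sqrt(15) + 20)/28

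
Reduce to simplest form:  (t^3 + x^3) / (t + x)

t^2 - t*x + x^2

Apply the sum-of-cubes factorisation and cancel (t + x).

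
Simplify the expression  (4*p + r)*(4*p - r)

(4*p)^2 - (r)^2 = 16*p^2 - r^2.

16*p^2 - r^2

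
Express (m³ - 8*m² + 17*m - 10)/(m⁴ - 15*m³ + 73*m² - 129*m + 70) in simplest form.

Factor: m³ - 8*m² + 17*m - 10 = (m - 1)·(m - 5)·(m - 2);  m⁴ - 15*m³ + 73*m² - 129*m + 70 = (m - 7)·(m - 2)·(m - 5)·(m - 1)
Cancel the common factors (m - 5), (m - 2), (m - 1).

1/(m - 7)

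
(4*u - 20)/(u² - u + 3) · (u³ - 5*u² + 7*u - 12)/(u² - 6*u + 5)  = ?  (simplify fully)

Factor: 4*u - 20 = 4·(u - 5);  u³ - 5*u² + 7*u - 12 = (u² - u + 3)·(u - 4);  u² - 6*u + 5 = (u - 1)·(u - 5)
Cancel the common factors (u² - u + 3), (u - 5).

(4*u - 16)/(u - 1)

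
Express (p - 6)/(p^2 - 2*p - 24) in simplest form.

1/(p + 4)

Factor: p^2 - 2*p - 24 = (p - 6)*(p + 4)
Cancel the common factor (p - 6).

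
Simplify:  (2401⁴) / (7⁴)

2401⁴ = 7^16; 7⁴ = 7^4
Combine exponents: 7^12

7^12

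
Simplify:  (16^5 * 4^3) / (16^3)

16^5 = 2^20; 4^3 = 2^6; 16^3 = 2^12
Combine exponents: 2^14

2^14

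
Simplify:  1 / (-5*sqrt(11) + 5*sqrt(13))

Multiply numerator and denominator by 5*sqrt(11) + 5*sqrt(13).
Denominator becomes 50; numerator becomes 5*sqrt(11) + 5*sqrt(13).

(sqrt(11) + sqrt(13))/10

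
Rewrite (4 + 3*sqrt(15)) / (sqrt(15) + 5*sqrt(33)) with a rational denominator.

(-45 - 4*sqrt(15) + 20*sqrt(33) + 45*sqrt(55))/810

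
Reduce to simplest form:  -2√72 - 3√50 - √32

-31*√2

2√72 = 12*√2; 3√50 = 15*√2; √32 = 4*√2
Combine: (-12 - 15 - 4)·√2 = -31*√2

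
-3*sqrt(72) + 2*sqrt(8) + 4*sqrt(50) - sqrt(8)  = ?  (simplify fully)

4*sqrt(2)

3*sqrt(72) = 18*sqrt(2); 2*sqrt(8) = 4*sqrt(2); 4*sqrt(50) = 20*sqrt(2); sqrt(8) = 2*sqrt(2)
Combine: (-18 + 4 + 20 - 2)·sqrt(2) = 4*sqrt(2)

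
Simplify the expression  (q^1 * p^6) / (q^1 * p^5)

p

Quotient: p^1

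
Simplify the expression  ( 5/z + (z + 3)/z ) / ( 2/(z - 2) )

Numerator: 5/z + (z + 3)/z = (z + 8)/z
Denominator: 2/(z - 2) = 2/(z - 2)
Divide: ((z + 8)/z) · (z/2 - 1) = (z^2 + 6*z - 16)/(2*z)

(z^2 + 6*z - 16)/(2*z)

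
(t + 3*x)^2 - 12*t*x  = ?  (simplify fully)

Expanding gives t^2 - 6*t*x + 9*x^2, a perfect square.

(t - 3*x)^2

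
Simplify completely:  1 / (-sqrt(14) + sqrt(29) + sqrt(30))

Group as (sqrt(29) + sqrt(30)) - sqrt(14); multiply by (sqrt(29) + sqrt(30)) + sqrt(14), then rationalise the remaining surd.

(-45*sqrt(14) + 13*sqrt(30) + 15*sqrt(29) + 4*sqrt(3045))/1455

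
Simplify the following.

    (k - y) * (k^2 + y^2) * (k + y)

k^4 - y^4

Pair the conjugate factors: (k+y)(k-y) = k^2 - y^2, then repeat with the next factor.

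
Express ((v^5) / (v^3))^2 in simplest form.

Inside the bracket: v^2
Raise to the power 2: v^4

v^4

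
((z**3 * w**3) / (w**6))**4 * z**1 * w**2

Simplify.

z**13/w**10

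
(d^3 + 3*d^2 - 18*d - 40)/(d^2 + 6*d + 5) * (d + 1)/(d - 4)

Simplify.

d + 2

Factor: d^3 + 3*d^2 - 18*d - 40 = (d + 2)*(d - 4)*(d + 5);  d^2 + 6*d + 5 = (d + 1)*(d + 5)
Cancel the common factors (d - 4), (d + 5), (d + 1).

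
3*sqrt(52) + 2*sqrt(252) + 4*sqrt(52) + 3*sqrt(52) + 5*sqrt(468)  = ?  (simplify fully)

12*sqrt(7) + 50*sqrt(13)

3*sqrt(52) = 6*sqrt(13); 2*sqrt(252) = 12*sqrt(7); 4*sqrt(52) = 8*sqrt(13); 3*sqrt(52) = 6*sqrt(13); 5*sqrt(468) = 30*sqrt(13)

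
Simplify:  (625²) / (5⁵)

5^3

625² = 5^8; 5⁵ = 5^5
Combine exponents: 5^3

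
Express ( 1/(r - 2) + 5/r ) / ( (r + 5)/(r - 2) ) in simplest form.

(6*r - 10)/(r^2 + 5*r)

Numerator: 1/(r - 2) + 5/r = (6*r - 10)/(r^2 - 2*r)
Denominator: (r + 5)/(r - 2) = (r + 5)/(r - 2)
Divide: ((6*r - 10)/(r^2 - 2*r)) · ((r - 2)/(r + 5)) = (6*r - 10)/(r^2 + 5*r)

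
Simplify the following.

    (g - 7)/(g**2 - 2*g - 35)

1/(g + 5)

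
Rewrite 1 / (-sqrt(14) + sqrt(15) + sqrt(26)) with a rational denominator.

(-27*sqrt(14) + 3*sqrt(26) + 25*sqrt(15) + 4*sqrt(1365))/831

Group as (sqrt(15) + sqrt(26)) - sqrt(14); multiply by (sqrt(15) + sqrt(26)) + sqrt(14), then rationalise the remaining surd.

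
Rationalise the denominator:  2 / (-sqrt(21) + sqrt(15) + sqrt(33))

Group as (sqrt(15) + sqrt(33)) - sqrt(21); multiply by (sqrt(15) + sqrt(33)) + sqrt(21), then rationalise the remaining surd.

(-18*sqrt(21) + 2*sqrt(33) + 26*sqrt(15) + 4*sqrt(1155))/417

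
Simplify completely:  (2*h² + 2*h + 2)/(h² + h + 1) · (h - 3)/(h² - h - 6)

2/(h + 2)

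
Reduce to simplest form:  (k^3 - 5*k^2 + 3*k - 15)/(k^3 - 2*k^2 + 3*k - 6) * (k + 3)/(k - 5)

(k + 3)/(k - 2)

Factor: k^3 - 5*k^2 + 3*k - 15 = (k - 5)*(k^2 + 3);  k^3 - 2*k^2 + 3*k - 6 = (k - 2)*(k^2 + 3)
Cancel the common factors (k^2 + 3), (k - 5).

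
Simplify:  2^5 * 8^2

2^11

2^5 = 2^5; 8^2 = 2^6
Combine exponents: 2^11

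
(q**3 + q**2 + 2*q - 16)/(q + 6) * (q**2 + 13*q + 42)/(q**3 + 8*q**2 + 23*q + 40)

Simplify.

(q**2 + 5*q - 14)/(q + 5)

Factor: q**3 + q**2 + 2*q - 16 = (q**2 + 3*q + 8)*(q - 2);  q**2 + 13*q + 42 = (q + 6)*(q + 7);  q**3 + 8*q**2 + 23*q + 40 = (q + 5)*(q**2 + 3*q + 8)
Cancel the common factors (q**2 + 3*q + 8), (q + 6).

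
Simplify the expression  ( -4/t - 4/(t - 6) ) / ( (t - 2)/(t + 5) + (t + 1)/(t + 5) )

(-8*t^2 - 16*t + 120)/(2*t^3 - 13*t^2 + 6*t)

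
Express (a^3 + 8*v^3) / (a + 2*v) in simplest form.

(2*v)^3 + a^3 = (a + 2*v)(a^2 - 2*a*v + 4*v^2).

a^2 - 2*a*v + 4*v^2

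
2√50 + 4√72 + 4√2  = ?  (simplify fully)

38*√2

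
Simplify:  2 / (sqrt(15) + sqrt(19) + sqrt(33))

(-12*sqrt(1045) + 2*sqrt(33) + 58*sqrt(19) + 74*sqrt(15))/1139

Group as (sqrt(15) + sqrt(19)) + sqrt(33); multiply by (sqrt(15) + sqrt(19)) - sqrt(33), then rationalise the remaining surd.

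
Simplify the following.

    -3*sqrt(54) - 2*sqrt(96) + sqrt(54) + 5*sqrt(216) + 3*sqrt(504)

16*sqrt(6) + 18*sqrt(14)

3*sqrt(54) = 9*sqrt(6); 2*sqrt(96) = 8*sqrt(6); sqrt(54) = 3*sqrt(6); 5*sqrt(216) = 30*sqrt(6); 3*sqrt(504) = 18*sqrt(14)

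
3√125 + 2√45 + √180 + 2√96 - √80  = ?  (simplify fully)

8*√6 + 23*√5

3√125 = 15*√5; 2√45 = 6*√5; √180 = 6*√5; 2√96 = 8*√6; √80 = 4*√5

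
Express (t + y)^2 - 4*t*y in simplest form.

(t - y)^2

Expanding gives t^2 - 2*t*y + y^2, a perfect square.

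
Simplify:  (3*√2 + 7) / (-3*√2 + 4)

(-33*√2 - 46)/2

Multiply numerator and denominator by 4 + 3*√2.
Denominator becomes -2; numerator becomes 46 + 33*√2.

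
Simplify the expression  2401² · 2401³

7^20

2401² = 7^8; 2401³ = 7^12
Combine exponents: 7^20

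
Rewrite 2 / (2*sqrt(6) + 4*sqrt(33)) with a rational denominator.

Multiply numerator and denominator by -2*sqrt(6) + 4*sqrt(33).
Denominator becomes 504; numerator becomes -4*sqrt(6) + 8*sqrt(33).

(-sqrt(6) + 2*sqrt(33))/126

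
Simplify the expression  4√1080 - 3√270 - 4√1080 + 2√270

-3*√30

4√1080 = 24*√30; 3√270 = 9*√30; 4√1080 = 24*√30; 2√270 = 6*√30
Combine: (24 - 9 - 24 + 6)·√30 = -3*√30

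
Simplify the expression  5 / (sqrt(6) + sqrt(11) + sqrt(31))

Group as (sqrt(6) + sqrt(31)) + sqrt(11); multiply by (sqrt(6) + sqrt(31)) - sqrt(11), then rationalise the remaining surd.

(-5*sqrt(2046) - 35*sqrt(31) + 65*sqrt(11) + 90*sqrt(6))/34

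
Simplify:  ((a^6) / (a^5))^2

a^2

Inside the bracket: a^1
Raise to the power 2: a^2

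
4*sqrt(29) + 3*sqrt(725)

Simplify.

4*sqrt(29) = 4*sqrt(29); 3*sqrt(725) = 15*sqrt(29)
Combine: (4 + 15)·sqrt(29) = 19*sqrt(29)

19*sqrt(29)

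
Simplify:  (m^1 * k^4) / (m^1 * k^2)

k^2

Quotient: k^2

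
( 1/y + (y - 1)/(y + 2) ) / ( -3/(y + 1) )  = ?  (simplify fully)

(-y³ - y² - 2*y - 2)/(3*y² + 6*y)

Numerator: 1/y + (y - 1)/(y + 2) = (y² + 2)/(y² + 2*y)
Denominator: -3/(y + 1) = -3/(y + 1)
Divide: ((y² + 2)/(y² + 2*y)) · (-y/3 - 1/3) = (-y³ - y² - 2*y - 2)/(3*y² + 6*y)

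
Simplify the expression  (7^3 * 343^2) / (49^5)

7^(-1)

7^3 = 7^3; 343^2 = 7^6; 49^5 = 7^10
Combine exponents: 7^(-1)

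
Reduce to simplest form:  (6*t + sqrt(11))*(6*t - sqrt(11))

36*t**2 - 11

Difference of squares with P = 6*t, Q = sqrt(11).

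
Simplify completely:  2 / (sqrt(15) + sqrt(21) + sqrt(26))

Group as (sqrt(15) + sqrt(21)) + sqrt(26); multiply by (sqrt(15) + sqrt(21)) - sqrt(26), then rationalise the remaining surd.

(-3*sqrt(910) + 5*sqrt(26) + 10*sqrt(21) + 16*sqrt(15))/290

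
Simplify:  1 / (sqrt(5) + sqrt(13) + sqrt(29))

(-2*sqrt(1885) - 11*sqrt(29) + 21*sqrt(13) + 37*sqrt(5))/139

Group as (sqrt(5) + sqrt(13)) + sqrt(29); multiply by (sqrt(5) + sqrt(13)) - sqrt(29), then rationalise the remaining surd.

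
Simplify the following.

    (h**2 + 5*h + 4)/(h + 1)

Factor: h**2 + 5*h + 4 = (h + 4)*(h + 1)
Cancel the common factor (h + 1).

h + 4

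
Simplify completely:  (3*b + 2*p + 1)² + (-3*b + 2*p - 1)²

18*b² + 12*b + 8*p² + 2

Write as f((2*p),(3*b + 1)) + f((2*p),-(3*b + 1)) and expand.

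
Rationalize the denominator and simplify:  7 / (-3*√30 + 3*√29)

Multiply numerator and denominator by 3*√29 + 3*√30.
Denominator becomes -9; numerator becomes 21*√29 + 21*√30.

(-7*√30 - 7*√29)/3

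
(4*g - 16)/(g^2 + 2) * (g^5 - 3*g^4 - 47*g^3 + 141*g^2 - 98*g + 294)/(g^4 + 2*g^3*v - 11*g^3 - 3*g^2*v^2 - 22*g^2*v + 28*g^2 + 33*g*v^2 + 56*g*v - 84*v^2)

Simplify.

(-4*g^2 - 16*g + 84)/(-g^2 - 2*g*v + 3*v^2)

Factor: 4*g - 16 = 4*(g - 4);  g^5 - 3*g^4 - 47*g^3 + 141*g^2 - 98*g + 294 = (g - 7)*(g + 7)*(g^2 + 2)*(g - 3);  g^4 + 2*g^3*v - 11*g^3 - 3*g^2*v^2 - 22*g^2*v + 28*g^2 + 33*g*v^2 + 56*g*v - 84*v^2 = (g + 3*v)*(g - 7)*(g - v)*(g - 4)
Cancel the common factors (g^2 + 2), (g - 7), (g - 4).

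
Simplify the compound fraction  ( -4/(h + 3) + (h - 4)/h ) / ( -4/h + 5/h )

(h**2 - 5*h - 12)/(h + 3)

Numerator: -4/(h + 3) + (h - 4)/h = (h**2 - 5*h - 12)/(h**2 + 3*h)
Denominator: -4/h + 5/h = 1/h
Divide: ((h**2 - 5*h - 12)/(h**2 + 3*h)) · (h) = (h**2 - 5*h - 12)/(h + 3)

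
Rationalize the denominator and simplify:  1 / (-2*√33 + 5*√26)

(2*√33 + 5*√26)/518

Multiply numerator and denominator by 2*√33 + 5*√26.
Denominator becomes 518; numerator becomes 2*√33 + 5*√26.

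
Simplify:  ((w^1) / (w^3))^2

Inside the bracket: (w^-2)
Raise to the power 2: (w^-4)

w^(-4)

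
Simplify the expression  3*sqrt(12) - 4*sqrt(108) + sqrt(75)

-13*sqrt(3)

3*sqrt(12) = 6*sqrt(3); 4*sqrt(108) = 24*sqrt(3); sqrt(75) = 5*sqrt(3)
Combine: (6 - 24 + 5)·sqrt(3) = -13*sqrt(3)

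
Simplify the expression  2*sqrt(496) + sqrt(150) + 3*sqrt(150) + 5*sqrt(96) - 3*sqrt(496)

2*sqrt(496) = 8*sqrt(31); sqrt(150) = 5*sqrt(6); 3*sqrt(150) = 15*sqrt(6); 5*sqrt(96) = 20*sqrt(6); 3*sqrt(496) = 12*sqrt(31)

-4*sqrt(31) + 40*sqrt(6)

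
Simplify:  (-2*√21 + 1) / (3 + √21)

(-45 + 7*√21)/12

Multiply numerator and denominator by -√21 + 3.
Denominator becomes -12; numerator becomes -7*√21 + 45.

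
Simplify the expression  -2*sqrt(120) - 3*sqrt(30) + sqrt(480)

2*sqrt(120) = 4*sqrt(30); 3*sqrt(30) = 3*sqrt(30); sqrt(480) = 4*sqrt(30)
Combine: (-4 - 3 + 4)·sqrt(30) = -3*sqrt(30)

-3*sqrt(30)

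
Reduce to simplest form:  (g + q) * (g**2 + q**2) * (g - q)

Pair the conjugate factors: (g+q)(g-q) = g**2 - q**2, then repeat with the next factor.

g**4 - q**4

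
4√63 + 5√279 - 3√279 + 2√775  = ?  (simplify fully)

12*√7 + 16*√31

4√63 = 12*√7; 5√279 = 15*√31; 3√279 = 9*√31; 2√775 = 10*√31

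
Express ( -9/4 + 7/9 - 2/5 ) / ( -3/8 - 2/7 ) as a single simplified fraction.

4718/1665

Numerator: -9/4 + 7/9 - 2/5 = -337/180
Denominator: -3/8 - 2/7 = -37/56
Divide: (-337/180) · (-56/37) = 4718/1665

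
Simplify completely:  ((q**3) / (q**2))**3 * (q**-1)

q**2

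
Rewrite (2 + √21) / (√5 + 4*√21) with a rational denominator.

Multiply numerator and denominator by -√5 + 4*√21.
Denominator becomes 331; numerator becomes -√105 - 2*√5 + 8*√21 + 84.

(-√105 - 2*√5 + 8*√21 + 84)/331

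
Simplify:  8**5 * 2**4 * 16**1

2**23

8**5 = 2**15; 2**4 = 2**4; 16**1 = 2**4
Combine exponents: 2**23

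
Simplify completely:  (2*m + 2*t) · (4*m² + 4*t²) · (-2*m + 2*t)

-16*m⁴ + 16*t⁴

Telescope via difference of squares: ((2*t)+(2*m))((2*t)-(2*m)) = -4*m² + 4*t², then repeat with the next factor.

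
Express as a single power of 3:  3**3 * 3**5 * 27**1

3**11

3**3 = 3**3; 3**5 = 3**5; 27**1 = 3**3
Combine exponents: 3**11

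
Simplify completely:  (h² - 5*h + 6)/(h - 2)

h - 3

Factor: h² - 5*h + 6 = (h - 3)·(h - 2)
Cancel the common factor (h - 2).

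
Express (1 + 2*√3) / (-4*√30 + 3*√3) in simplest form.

Multiply numerator and denominator by 3*√3 + 4*√30.
Denominator becomes -453; numerator becomes 3*√3 + 18 + 4*√30 + 24*√10.

(-24*√10 - 4*√30 - 18 - 3*√3)/453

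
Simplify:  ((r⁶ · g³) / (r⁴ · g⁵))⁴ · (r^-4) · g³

r⁴/g⁵

Inside the bracket: r² · (g^-2)
Raise to the power 4: r⁸ · (g^-8)
Multiply by (r^-4) · g³: add exponents.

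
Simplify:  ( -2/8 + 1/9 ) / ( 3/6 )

Numerator: -2/8 + 1/9 = -5/36
Denominator: 3/6 = 1/2
Divide: (-5/36) · (2) = -5/18

-5/18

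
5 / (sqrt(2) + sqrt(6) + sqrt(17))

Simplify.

(-65*sqrt(6) - 105*sqrt(2) + 20*sqrt(51) + 45*sqrt(17))/33

Group as (sqrt(2) + sqrt(6)) + sqrt(17); multiply by (sqrt(2) + sqrt(6)) - sqrt(17), then rationalise the remaining surd.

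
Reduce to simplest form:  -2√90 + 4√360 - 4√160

2*√10

2√90 = 6*√10; 4√360 = 24*√10; 4√160 = 16*√10
Combine: (-6 + 24 - 16)·√10 = 2*√10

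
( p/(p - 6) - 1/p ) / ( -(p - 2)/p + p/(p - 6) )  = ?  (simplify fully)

Numerator: p/(p - 6) - 1/p = (p**2 - p + 6)/(p**2 - 6*p)
Denominator: -(p - 2)/p + p/(p - 6) = (8*p - 12)/(p**2 - 6*p)
Divide: ((p**2 - p + 6)/(p**2 - 6*p)) · ((p**2 - 6*p)/(8*p - 12)) = (p**2 - p + 6)/(8*p - 12)

(p**2 - p + 6)/(8*p - 12)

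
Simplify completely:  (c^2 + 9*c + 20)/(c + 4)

Factor: c^2 + 9*c + 20 = (c + 4)*(c + 5)
Cancel the common factor (c + 4).

c + 5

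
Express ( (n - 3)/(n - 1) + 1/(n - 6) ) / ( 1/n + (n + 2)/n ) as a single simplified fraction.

Numerator: (n - 3)/(n - 1) + 1/(n - 6) = (n² - 8*n + 17)/(n² - 7*n + 6)
Denominator: 1/n + (n + 2)/n = (n + 3)/n
Divide: ((n² - 8*n + 17)/(n² - 7*n + 6)) · (n/(n + 3)) = (n³ - 8*n² + 17*n)/(n³ - 4*n² - 15*n + 18)

(n³ - 8*n² + 17*n)/(n³ - 4*n² - 15*n + 18)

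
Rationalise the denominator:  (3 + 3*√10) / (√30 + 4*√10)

(-30*√3 - 3*√30 + 12*√10 + 120)/130

Multiply numerator and denominator by -√30 + 4*√10.
Denominator becomes 130; numerator becomes -30*√3 - 3*√30 + 12*√10 + 120.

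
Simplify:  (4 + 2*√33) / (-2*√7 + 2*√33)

Multiply numerator and denominator by 2*√7 + 2*√33.
Denominator becomes 104; numerator becomes 8*√7 + 8*√33 + 4*√231 + 132.

(2*√7 + 2*√33 + √231 + 33)/26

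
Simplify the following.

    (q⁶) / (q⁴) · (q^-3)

Quotient: q²
Multiply by (q^-3): add exponents.

1/q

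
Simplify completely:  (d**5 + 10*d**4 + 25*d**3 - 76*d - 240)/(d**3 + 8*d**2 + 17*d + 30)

d**2 + 2*d - 8

Factor: d**5 + 10*d**4 + 25*d**3 - 76*d - 240 = (d + 6)*(d**2 + 2*d + 5)*(d + 4)*(d - 2);  d**3 + 8*d**2 + 17*d + 30 = (d**2 + 2*d + 5)*(d + 6)
Cancel the common factors (d**2 + 2*d + 5), (d + 6).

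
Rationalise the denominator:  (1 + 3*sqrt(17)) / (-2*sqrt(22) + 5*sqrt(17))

(2*sqrt(22) + 5*sqrt(17) + 6*sqrt(374) + 255)/337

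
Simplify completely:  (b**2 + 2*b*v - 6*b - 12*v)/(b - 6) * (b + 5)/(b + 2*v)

Factor: b**2 + 2*b*v - 6*b - 12*v = (b + 2*v)*(b - 6)
Cancel the common factors (b - 6), (b + 2*v).

b + 5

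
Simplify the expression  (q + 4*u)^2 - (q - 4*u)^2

16*q*u

Write as f(q,(4*u)) - f(q,-(4*u)) and expand.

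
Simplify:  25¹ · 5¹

5^3

25¹ = 5^2; 5¹ = 5^1
Combine exponents: 5^3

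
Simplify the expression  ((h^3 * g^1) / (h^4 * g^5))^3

1/(g^12*h^3)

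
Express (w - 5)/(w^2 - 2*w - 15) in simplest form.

Factor: w^2 - 2*w - 15 = (w + 3)*(w - 5)
Cancel the common factor (w - 5).

1/(w + 3)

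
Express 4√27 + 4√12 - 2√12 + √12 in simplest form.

4√27 = 12*√3; 4√12 = 8*√3; 2√12 = 4*√3; √12 = 2*√3
Combine: (12 + 8 - 4 + 2)·√3 = 18*√3

18*√3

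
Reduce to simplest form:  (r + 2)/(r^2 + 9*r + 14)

Factor: r^2 + 9*r + 14 = (r + 7)*(r + 2)
Cancel the common factor (r + 2).

1/(r + 7)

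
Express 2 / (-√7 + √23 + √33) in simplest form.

(-98*√7 - 6*√33 + 34*√23 + 4*√5313)/635

Group as (√23 + √33) - √7; multiply by (√23 + √33) + √7, then rationalise the remaining surd.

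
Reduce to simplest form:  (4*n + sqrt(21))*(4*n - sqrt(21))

16*n^2 - 21

Difference of squares with P = 4*n, Q = sqrt(21).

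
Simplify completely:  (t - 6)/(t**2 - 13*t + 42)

1/(t - 7)

Factor: t**2 - 13*t + 42 = (t - 6)*(t - 7)
Cancel the common factor (t - 6).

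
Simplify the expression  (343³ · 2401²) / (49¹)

343³ = 7^9; 2401² = 7^8; 49¹ = 7^2
Combine exponents: 7^15

7^15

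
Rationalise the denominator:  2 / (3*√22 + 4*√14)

Multiply numerator and denominator by -3*√22 + 4*√14.
Denominator becomes 26; numerator becomes -6*√22 + 8*√14.

(-3*√22 + 4*√14)/13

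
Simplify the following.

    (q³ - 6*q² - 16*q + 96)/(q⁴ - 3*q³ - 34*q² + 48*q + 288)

Factor: q³ - 6*q² - 16*q + 96 = (q + 4)·(q - 6)·(q - 4);  q⁴ - 3*q³ - 34*q² + 48*q + 288 = (q + 3)·(q - 4)·(q - 6)·(q + 4)
Cancel the common factors (q - 6), (q + 4), (q - 4).

1/(q + 3)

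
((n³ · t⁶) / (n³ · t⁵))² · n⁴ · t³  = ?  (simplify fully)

Inside the bracket: t¹
Raise to the power 2: t²
Multiply by n⁴ · t³: add exponents.

n⁴*t⁵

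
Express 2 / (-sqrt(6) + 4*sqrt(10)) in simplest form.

Multiply numerator and denominator by sqrt(6) + 4*sqrt(10).
Denominator becomes 154; numerator becomes 2*sqrt(6) + 8*sqrt(10).

(sqrt(6) + 4*sqrt(10))/77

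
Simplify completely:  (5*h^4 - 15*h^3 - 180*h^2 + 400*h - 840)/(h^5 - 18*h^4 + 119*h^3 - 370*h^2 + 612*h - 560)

(5*h + 30)/(h^2 - 9*h + 20)

Factor: 5*h^4 - 15*h^3 - 180*h^2 + 400*h - 840 = 5*(h + 6)*(h^2 - 2*h + 4)*(h - 7);  h^5 - 18*h^4 + 119*h^3 - 370*h^2 + 612*h - 560 = (h^2 - 2*h + 4)*(h - 4)*(h - 5)*(h - 7)
Cancel the common factors (h^2 - 2*h + 4), (h - 7).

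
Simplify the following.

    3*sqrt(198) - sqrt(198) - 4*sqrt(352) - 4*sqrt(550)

-30*sqrt(22)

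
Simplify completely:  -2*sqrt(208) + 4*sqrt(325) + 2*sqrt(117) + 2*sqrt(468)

2*sqrt(208) = 8*sqrt(13); 4*sqrt(325) = 20*sqrt(13); 2*sqrt(117) = 6*sqrt(13); 2*sqrt(468) = 12*sqrt(13)
Combine: (-8 + 20 + 6 + 12)·sqrt(13) = 30*sqrt(13)

30*sqrt(13)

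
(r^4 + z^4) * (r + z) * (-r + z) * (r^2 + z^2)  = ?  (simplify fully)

-r^8 + z^8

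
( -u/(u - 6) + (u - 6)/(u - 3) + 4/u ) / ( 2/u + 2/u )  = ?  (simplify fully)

Numerator: -u/(u - 6) + (u - 6)/(u - 3) + 4/u = (-5*u^2 + 72)/(u^3 - 9*u^2 + 18*u)
Denominator: 2/u + 2/u = 4/u
Divide: ((-5*u^2 + 72)/(u^3 - 9*u^2 + 18*u)) · (u/4) = (-5*u^2 + 72)/(4*u^2 - 36*u + 72)

(-5*u^2 + 72)/(4*u^2 - 36*u + 72)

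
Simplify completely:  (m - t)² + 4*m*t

(m + t)²

Expand the square and combine the 4*m*t term.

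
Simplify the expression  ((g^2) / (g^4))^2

Inside the bracket: (g^-2)
Raise to the power 2: (g^-4)

g^(-4)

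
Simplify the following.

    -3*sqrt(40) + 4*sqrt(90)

3*sqrt(40) = 6*sqrt(10); 4*sqrt(90) = 12*sqrt(10)
Combine: (-6 + 12)·sqrt(10) = 6*sqrt(10)

6*sqrt(10)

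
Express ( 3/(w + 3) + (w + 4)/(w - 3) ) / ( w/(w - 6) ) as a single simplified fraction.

Numerator: 3/(w + 3) + (w + 4)/(w - 3) = (w² + 10*w + 3)/(w² - 9)
Denominator: w/(w - 6) = w/(w - 6)
Divide: ((w² + 10*w + 3)/(w² - 9)) · ((w - 6)/w) = (w³ + 4*w² - 57*w - 18)/(w³ - 9*w)

(w³ + 4*w² - 57*w - 18)/(w³ - 9*w)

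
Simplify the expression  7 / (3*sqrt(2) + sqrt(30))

(-21*sqrt(2) + 7*sqrt(30))/12

Multiply numerator and denominator by -sqrt(30) + 3*sqrt(2).
Denominator becomes -12; numerator becomes -7*sqrt(30) + 21*sqrt(2).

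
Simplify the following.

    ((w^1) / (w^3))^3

w^(-6)

Inside the bracket: (w^-2)
Raise to the power 3: (w^-6)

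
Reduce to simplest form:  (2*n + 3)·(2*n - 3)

Product of conjugates: (P+Q)(P-Q) = P^2 - Q^2.

4*n² - 9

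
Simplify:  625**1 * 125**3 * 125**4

5**25

625**1 = 5**4; 125**3 = 5**9; 125**4 = 5**12
Combine exponents: 5**25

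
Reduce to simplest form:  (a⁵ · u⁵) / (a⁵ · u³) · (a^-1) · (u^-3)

1/(a*u)

Quotient: u²
Multiply by (a^-1) · (u^-3): add exponents.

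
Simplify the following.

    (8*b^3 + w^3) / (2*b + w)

4*b^2 - 2*b*w + w^2

Factor as (a+b)(a^2-ab+b^2) with a=(2*b), b=w.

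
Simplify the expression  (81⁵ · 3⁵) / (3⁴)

3^21

81⁵ = 3^20; 3⁵ = 3^5; 3⁴ = 3^4
Combine exponents: 3^21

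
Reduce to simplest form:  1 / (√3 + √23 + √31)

(-2*√2139 - 5*√31 + 11*√23 + 51*√3)/251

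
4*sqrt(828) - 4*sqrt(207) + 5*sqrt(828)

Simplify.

4*sqrt(828) = 24*sqrt(23); 4*sqrt(207) = 12*sqrt(23); 5*sqrt(828) = 30*sqrt(23)
Combine: (24 - 12 + 30)·sqrt(23) = 42*sqrt(23)

42*sqrt(23)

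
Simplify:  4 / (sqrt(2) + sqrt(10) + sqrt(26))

Group as (sqrt(2) + sqrt(26)) + sqrt(10); multiply by (sqrt(2) + sqrt(26)) - sqrt(10), then rationalise the remaining surd.

(-18*sqrt(10) - 34*sqrt(2) + 4*sqrt(130) + 14*sqrt(26))/29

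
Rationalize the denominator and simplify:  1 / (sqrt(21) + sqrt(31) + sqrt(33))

(-6*sqrt(2387) + 19*sqrt(33) + 23*sqrt(31) + 43*sqrt(21))/2243

Group as (sqrt(21) + sqrt(33)) + sqrt(31); multiply by (sqrt(21) + sqrt(33)) - sqrt(31), then rationalise the remaining surd.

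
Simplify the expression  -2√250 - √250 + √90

-12*√10

2√250 = 10*√10; √250 = 5*√10; √90 = 3*√10
Combine: (-10 - 5 + 3)·√10 = -12*√10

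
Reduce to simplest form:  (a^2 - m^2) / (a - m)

a + m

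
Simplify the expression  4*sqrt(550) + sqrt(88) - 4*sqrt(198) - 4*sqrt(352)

-6*sqrt(22)

4*sqrt(550) = 20*sqrt(22); sqrt(88) = 2*sqrt(22); 4*sqrt(198) = 12*sqrt(22); 4*sqrt(352) = 16*sqrt(22)
Combine: (20 + 2 - 12 - 16)·sqrt(22) = -6*sqrt(22)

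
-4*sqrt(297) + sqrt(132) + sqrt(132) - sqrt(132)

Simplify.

4*sqrt(297) = 12*sqrt(33); sqrt(132) = 2*sqrt(33); sqrt(132) = 2*sqrt(33); sqrt(132) = 2*sqrt(33)
Combine: (-12 + 2 + 2 - 2)·sqrt(33) = -10*sqrt(33)

-10*sqrt(33)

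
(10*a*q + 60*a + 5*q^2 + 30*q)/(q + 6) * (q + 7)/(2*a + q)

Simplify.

5*q + 35

Factor: 10*a*q + 60*a + 5*q^2 + 30*q = 5*(q + 6)*(2*a + q)
Cancel the common factors (q + 6), (2*a + q).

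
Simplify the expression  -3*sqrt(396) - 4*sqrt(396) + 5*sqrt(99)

-27*sqrt(11)

3*sqrt(396) = 18*sqrt(11); 4*sqrt(396) = 24*sqrt(11); 5*sqrt(99) = 15*sqrt(11)
Combine: (-18 - 24 + 15)·sqrt(11) = -27*sqrt(11)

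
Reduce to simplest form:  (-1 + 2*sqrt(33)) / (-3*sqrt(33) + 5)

Multiply numerator and denominator by 5 + 3*sqrt(33).
Denominator becomes -272; numerator becomes 7*sqrt(33) + 193.

(-193 - 7*sqrt(33))/272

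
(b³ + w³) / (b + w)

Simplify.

b² - b*w + w²

Apply the sum-of-cubes factorisation and cancel (b + w).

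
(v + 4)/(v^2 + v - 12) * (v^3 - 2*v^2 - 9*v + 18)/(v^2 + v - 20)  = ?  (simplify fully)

(v^2 + v - 6)/(v^2 + v - 20)

Factor: v^2 + v - 12 = (v - 3)*(v + 4);  v^3 - 2*v^2 - 9*v + 18 = (v - 2)*(v - 3)*(v + 3);  v^2 + v - 20 = (v + 5)*(v - 4)
Cancel the common factors (v + 4), (v - 3).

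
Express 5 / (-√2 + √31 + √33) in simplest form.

Group as (√31 + √33) - √2; multiply by (√31 + √33) + √2, then rationalise the remaining surd.

(-155*√2 + 10*√31 + 5*√2046)/124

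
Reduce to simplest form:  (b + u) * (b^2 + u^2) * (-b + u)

(u+b)(u-b) = -b^2 + u^2; continue pairing.

-b^4 + u^4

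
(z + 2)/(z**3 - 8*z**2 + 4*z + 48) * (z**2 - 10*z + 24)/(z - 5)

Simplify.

1/(z - 5)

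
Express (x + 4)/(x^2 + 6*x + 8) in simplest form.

1/(x + 2)

Factor: x^2 + 6*x + 8 = (x + 2)*(x + 4)
Cancel the common factor (x + 4).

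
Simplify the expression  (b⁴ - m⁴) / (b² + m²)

Difference of fourth powers: factor out (b² + m²).

b² - m²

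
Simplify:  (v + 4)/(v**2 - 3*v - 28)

1/(v - 7)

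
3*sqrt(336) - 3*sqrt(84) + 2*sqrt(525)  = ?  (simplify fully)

3*sqrt(336) = 12*sqrt(21); 3*sqrt(84) = 6*sqrt(21); 2*sqrt(525) = 10*sqrt(21)
Combine: (12 - 6 + 10)·sqrt(21) = 16*sqrt(21)

16*sqrt(21)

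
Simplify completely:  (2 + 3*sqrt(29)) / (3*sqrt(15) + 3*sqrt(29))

Multiply numerator and denominator by -3*sqrt(15) + 3*sqrt(29).
Denominator becomes 126; numerator becomes -9*sqrt(435) - 6*sqrt(15) + 6*sqrt(29) + 261.

(-3*sqrt(435) - 2*sqrt(15) + 2*sqrt(29) + 87)/42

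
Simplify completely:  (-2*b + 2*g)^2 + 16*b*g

4*(b + g)^2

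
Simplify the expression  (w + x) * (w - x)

w^2 - x^2

(w+x)(w-x) = w^2 - x^2.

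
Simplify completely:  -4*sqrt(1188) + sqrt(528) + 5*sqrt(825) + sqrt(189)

3*sqrt(21) + 5*sqrt(33)

4*sqrt(1188) = 24*sqrt(33); sqrt(528) = 4*sqrt(33); 5*sqrt(825) = 25*sqrt(33); sqrt(189) = 3*sqrt(21)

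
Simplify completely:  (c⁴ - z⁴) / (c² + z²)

Factor c^4 - z^4 and cancel (c² + z²).

c² - z²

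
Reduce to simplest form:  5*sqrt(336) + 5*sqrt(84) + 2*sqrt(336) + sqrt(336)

42*sqrt(21)

5*sqrt(336) = 20*sqrt(21); 5*sqrt(84) = 10*sqrt(21); 2*sqrt(336) = 8*sqrt(21); sqrt(336) = 4*sqrt(21)
Combine: (20 + 10 + 8 + 4)·sqrt(21) = 42*sqrt(21)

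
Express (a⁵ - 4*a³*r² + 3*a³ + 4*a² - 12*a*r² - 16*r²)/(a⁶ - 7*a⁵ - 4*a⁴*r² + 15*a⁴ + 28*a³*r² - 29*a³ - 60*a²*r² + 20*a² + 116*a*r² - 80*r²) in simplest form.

Factor: a⁵ - 4*a³*r² + 3*a³ + 4*a² - 12*a*r² - 16*r² = (a + 1)·(a + 2*r)·(a² - a + 4)·(a - 2*r);  a⁶ - 7*a⁵ - 4*a⁴*r² + 15*a⁴ + 28*a³*r² - 29*a³ - 60*a²*r² + 20*a² + 116*a*r² - 80*r² = (a + 2*r)·(a² - a + 4)·(a - 2*r)·(a - 5)·(a - 1)
Cancel the common factors (a² - a + 4), (a - 2*r), (a + 2*r).

(a + 1)/(a² - 6*a + 5)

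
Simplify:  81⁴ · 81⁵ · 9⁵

3^46

81⁴ = 3^16; 81⁵ = 3^20; 9⁵ = 3^10
Combine exponents: 3^46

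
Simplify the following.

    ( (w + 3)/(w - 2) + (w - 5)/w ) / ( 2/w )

(w² - 2*w + 5)/(w - 2)

Numerator: (w + 3)/(w - 2) + (w - 5)/w = (2*w² - 4*w + 10)/(w² - 2*w)
Denominator: 2/w = 2/w
Divide: ((2*w² - 4*w + 10)/(w² - 2*w)) · (w/2) = (w² - 2*w + 5)/(w - 2)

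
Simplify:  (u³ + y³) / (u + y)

y^3 + u^3 = (u + y)(u² - u*y + y²).

u² - u*y + y²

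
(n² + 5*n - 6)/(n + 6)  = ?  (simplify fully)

Factor: n² + 5*n - 6 = (n - 1)·(n + 6)
Cancel the common factor (n + 6).

n - 1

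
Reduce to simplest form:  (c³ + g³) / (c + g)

c² - c*g + g²

g^3 + c^3 = (c + g)(c² - c*g + g²).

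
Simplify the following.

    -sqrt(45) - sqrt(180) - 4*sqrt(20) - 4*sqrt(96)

-16*sqrt(6) - 17*sqrt(5)

sqrt(45) = 3*sqrt(5); sqrt(180) = 6*sqrt(5); 4*sqrt(20) = 8*sqrt(5); 4*sqrt(96) = 16*sqrt(6)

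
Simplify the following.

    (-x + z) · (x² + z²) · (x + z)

(z+x)(z-x) = -x² + z²; continue pairing.

-x⁴ + z⁴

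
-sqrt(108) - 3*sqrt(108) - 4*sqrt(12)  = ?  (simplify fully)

-32*sqrt(3)

sqrt(108) = 6*sqrt(3); 3*sqrt(108) = 18*sqrt(3); 4*sqrt(12) = 8*sqrt(3)
Combine: (-6 - 18 - 8)·sqrt(3) = -32*sqrt(3)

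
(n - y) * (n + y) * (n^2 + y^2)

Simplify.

(n+y)(n-y) = n^2 - y^2; continue pairing.

n^4 - y^4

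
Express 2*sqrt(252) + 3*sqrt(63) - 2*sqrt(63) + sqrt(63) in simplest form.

18*sqrt(7)

2*sqrt(252) = 12*sqrt(7); 3*sqrt(63) = 9*sqrt(7); 2*sqrt(63) = 6*sqrt(7); sqrt(63) = 3*sqrt(7)
Combine: (12 + 9 - 6 + 3)·sqrt(7) = 18*sqrt(7)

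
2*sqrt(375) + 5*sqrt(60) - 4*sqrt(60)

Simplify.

2*sqrt(375) = 10*sqrt(15); 5*sqrt(60) = 10*sqrt(15); 4*sqrt(60) = 8*sqrt(15)
Combine: (10 + 10 - 8)·sqrt(15) = 12*sqrt(15)

12*sqrt(15)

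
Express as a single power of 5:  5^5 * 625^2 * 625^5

5^5 = 5^5; 625^2 = 5^8; 625^5 = 5^20
Combine exponents: 5^33

5^33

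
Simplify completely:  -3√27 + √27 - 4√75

3√27 = 9*√3; √27 = 3*√3; 4√75 = 20*√3
Combine: (-9 + 3 - 20)·√3 = -26*√3

-26*√3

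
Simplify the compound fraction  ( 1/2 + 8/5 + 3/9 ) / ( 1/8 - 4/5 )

Numerator: 1/2 + 8/5 + 3/9 = 73/30
Denominator: 1/8 - 4/5 = -27/40
Divide: (73/30) · (-40/27) = -292/81

-292/81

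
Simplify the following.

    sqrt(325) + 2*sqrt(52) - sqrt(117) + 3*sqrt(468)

sqrt(325) = 5*sqrt(13); 2*sqrt(52) = 4*sqrt(13); sqrt(117) = 3*sqrt(13); 3*sqrt(468) = 18*sqrt(13)
Combine: (5 + 4 - 3 + 18)·sqrt(13) = 24*sqrt(13)

24*sqrt(13)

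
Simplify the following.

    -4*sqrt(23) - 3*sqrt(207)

4*sqrt(23) = 4*sqrt(23); 3*sqrt(207) = 9*sqrt(23)
Combine: (-4 - 9)·sqrt(23) = -13*sqrt(23)

-13*sqrt(23)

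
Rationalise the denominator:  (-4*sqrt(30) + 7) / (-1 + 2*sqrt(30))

(-233 + 10*sqrt(30))/119

Multiply numerator and denominator by -2*sqrt(30) - 1.
Denominator becomes -119; numerator becomes -10*sqrt(30) + 233.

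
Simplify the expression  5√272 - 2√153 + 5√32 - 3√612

5√272 = 20*√17; 2√153 = 6*√17; 5√32 = 20*√2; 3√612 = 18*√17

-4*√17 + 20*√2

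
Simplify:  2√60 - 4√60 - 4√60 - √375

-17*√15

2√60 = 4*√15; 4√60 = 8*√15; 4√60 = 8*√15; √375 = 5*√15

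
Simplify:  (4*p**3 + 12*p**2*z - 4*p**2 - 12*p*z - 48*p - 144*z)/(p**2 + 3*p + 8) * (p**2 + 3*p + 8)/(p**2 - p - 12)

4*p + 12*z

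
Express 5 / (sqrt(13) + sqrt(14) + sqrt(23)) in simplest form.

(-5*sqrt(4186) + 10*sqrt(23) + 55*sqrt(14) + 60*sqrt(13))/356

Group as (sqrt(14) + sqrt(23)) + sqrt(13); multiply by (sqrt(14) + sqrt(23)) - sqrt(13), then rationalise the remaining surd.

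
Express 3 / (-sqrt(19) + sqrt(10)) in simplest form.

(-sqrt(19) - sqrt(10))/3

Multiply numerator and denominator by sqrt(10) + sqrt(19).
Denominator becomes -9; numerator becomes 3*sqrt(10) + 3*sqrt(19).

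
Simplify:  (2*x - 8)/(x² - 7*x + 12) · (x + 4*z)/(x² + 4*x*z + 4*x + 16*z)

2/(x² + x - 12)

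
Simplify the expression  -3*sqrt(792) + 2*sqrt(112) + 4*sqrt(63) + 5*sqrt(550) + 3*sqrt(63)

7*sqrt(22) + 29*sqrt(7)

3*sqrt(792) = 18*sqrt(22); 2*sqrt(112) = 8*sqrt(7); 4*sqrt(63) = 12*sqrt(7); 5*sqrt(550) = 25*sqrt(22); 3*sqrt(63) = 9*sqrt(7)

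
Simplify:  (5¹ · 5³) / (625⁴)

5^(-12)

5¹ = 5^1; 5³ = 5^3; 625⁴ = 5^16
Combine exponents: 5^(-12)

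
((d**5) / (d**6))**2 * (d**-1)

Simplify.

Inside the bracket: (d**-1)
Raise to the power 2: (d**-2)
Multiply by (d**-1): add exponents.

d**(-3)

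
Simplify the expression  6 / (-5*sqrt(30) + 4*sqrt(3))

Multiply numerator and denominator by 4*sqrt(3) + 5*sqrt(30).
Denominator becomes -702; numerator becomes 24*sqrt(3) + 30*sqrt(30).

(-5*sqrt(30) - 4*sqrt(3))/117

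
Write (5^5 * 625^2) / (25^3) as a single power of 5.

5^7

5^5 = 5^5; 625^2 = 5^8; 25^3 = 5^6
Combine exponents: 5^7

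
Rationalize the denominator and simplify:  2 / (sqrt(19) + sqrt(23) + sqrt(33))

Group as (sqrt(23) + sqrt(33)) + sqrt(19); multiply by (sqrt(23) + sqrt(33)) - sqrt(19), then rationalise the remaining surd.

(-4*sqrt(14421) + 18*sqrt(33) + 58*sqrt(23) + 74*sqrt(19))/1667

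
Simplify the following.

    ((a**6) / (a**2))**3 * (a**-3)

Inside the bracket: a**4
Raise to the power 3: a**12
Multiply by (a**-3): add exponents.

a**9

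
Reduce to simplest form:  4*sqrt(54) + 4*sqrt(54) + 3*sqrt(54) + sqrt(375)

4*sqrt(54) = 12*sqrt(6); 4*sqrt(54) = 12*sqrt(6); 3*sqrt(54) = 9*sqrt(6); sqrt(375) = 5*sqrt(15)

5*sqrt(15) + 33*sqrt(6)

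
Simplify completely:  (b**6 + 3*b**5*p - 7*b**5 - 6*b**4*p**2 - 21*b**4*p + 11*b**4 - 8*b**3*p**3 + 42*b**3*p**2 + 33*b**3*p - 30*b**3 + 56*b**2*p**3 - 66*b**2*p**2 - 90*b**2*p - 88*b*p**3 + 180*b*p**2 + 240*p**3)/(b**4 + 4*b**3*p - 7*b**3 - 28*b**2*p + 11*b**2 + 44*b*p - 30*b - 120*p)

Factor: b**6 + 3*b**5*p - 7*b**5 - 6*b**4*p**2 - 21*b**4*p + 11*b**4 - 8*b**3*p**3 + 42*b**3*p**2 + 33*b**3*p - 30*b**3 + 56*b**2*p**3 - 66*b**2*p**2 - 90*b**2*p - 88*b*p**3 + 180*b*p**2 + 240*p**3 = (b - 2*p)*(b + 4*p)*(b + p)*(b**2 - b + 5)*(b - 6);  b**4 + 4*b**3*p - 7*b**3 - 28*b**2*p + 11*b**2 + 44*b*p - 30*b - 120*p = (b - 6)*(b**2 - b + 5)*(b + 4*p)
Cancel the common factors (b**2 - b + 5), (b - 6), (b + 4*p).

b**2 - b*p - 2*p**2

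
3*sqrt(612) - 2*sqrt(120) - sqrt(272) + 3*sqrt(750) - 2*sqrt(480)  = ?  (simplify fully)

3*sqrt(612) = 18*sqrt(17); 2*sqrt(120) = 4*sqrt(30); sqrt(272) = 4*sqrt(17); 3*sqrt(750) = 15*sqrt(30); 2*sqrt(480) = 8*sqrt(30)

3*sqrt(30) + 14*sqrt(17)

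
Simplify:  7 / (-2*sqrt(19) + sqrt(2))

Multiply numerator and denominator by sqrt(2) + 2*sqrt(19).
Denominator becomes -74; numerator becomes 7*sqrt(2) + 14*sqrt(19).

(-14*sqrt(19) - 7*sqrt(2))/74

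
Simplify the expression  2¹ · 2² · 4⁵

2¹ = 2^1; 2² = 2^2; 4⁵ = 2^10
Combine exponents: 2^13

2^13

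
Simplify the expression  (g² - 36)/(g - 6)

Factor: g² - 36 = (g - 6)·(g + 6)
Cancel the common factor (g - 6).

g + 6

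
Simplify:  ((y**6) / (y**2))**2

Inside the bracket: y**4
Raise to the power 2: y**8

y**8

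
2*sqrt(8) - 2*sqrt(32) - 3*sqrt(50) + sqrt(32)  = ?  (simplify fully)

-15*sqrt(2)

2*sqrt(8) = 4*sqrt(2); 2*sqrt(32) = 8*sqrt(2); 3*sqrt(50) = 15*sqrt(2); sqrt(32) = 4*sqrt(2)
Combine: (4 - 8 - 15 + 4)·sqrt(2) = -15*sqrt(2)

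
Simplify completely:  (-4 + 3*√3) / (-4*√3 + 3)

Multiply numerator and denominator by 3 + 4*√3.
Denominator becomes -39; numerator becomes -7*√3 + 24.

(-24 + 7*√3)/39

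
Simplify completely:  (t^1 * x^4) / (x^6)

Quotient: t^1 * (x^-2)

t/x^2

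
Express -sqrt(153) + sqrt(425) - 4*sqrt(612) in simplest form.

sqrt(153) = 3*sqrt(17); sqrt(425) = 5*sqrt(17); 4*sqrt(612) = 24*sqrt(17)
Combine: (-3 + 5 - 24)·sqrt(17) = -22*sqrt(17)

-22*sqrt(17)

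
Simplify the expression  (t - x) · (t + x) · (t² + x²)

Pair the conjugate factors: (t+x)(t-x) = t² - x², then repeat with the next factor.

t⁴ - x⁴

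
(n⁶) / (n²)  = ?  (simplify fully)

n⁴

Quotient: n⁴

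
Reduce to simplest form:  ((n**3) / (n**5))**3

n**(-6)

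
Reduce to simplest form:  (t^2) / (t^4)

t^(-2)

Quotient: (t^-2)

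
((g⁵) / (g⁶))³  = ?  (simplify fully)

g^(-3)

Inside the bracket: (g^-1)
Raise to the power 3: (g^-3)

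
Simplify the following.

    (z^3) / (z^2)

z

Quotient: z^1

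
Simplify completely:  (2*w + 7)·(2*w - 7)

4*w² - 49

(2*w)^2 - (7)^2 = 4*w² - 49.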